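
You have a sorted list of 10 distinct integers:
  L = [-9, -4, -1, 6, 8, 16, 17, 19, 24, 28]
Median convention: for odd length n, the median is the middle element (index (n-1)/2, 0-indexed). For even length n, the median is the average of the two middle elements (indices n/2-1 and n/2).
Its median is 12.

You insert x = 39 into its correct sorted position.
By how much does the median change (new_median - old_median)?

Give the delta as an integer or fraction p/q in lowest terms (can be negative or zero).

Old median = 12
After inserting x = 39: new sorted = [-9, -4, -1, 6, 8, 16, 17, 19, 24, 28, 39]
New median = 16
Delta = 16 - 12 = 4

Answer: 4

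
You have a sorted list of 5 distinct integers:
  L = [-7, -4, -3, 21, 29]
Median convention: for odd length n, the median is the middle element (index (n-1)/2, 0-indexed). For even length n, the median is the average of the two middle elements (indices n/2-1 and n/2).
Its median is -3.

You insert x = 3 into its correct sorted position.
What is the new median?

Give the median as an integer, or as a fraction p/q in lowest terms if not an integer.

Answer: 0

Derivation:
Old list (sorted, length 5): [-7, -4, -3, 21, 29]
Old median = -3
Insert x = 3
Old length odd (5). Middle was index 2 = -3.
New length even (6). New median = avg of two middle elements.
x = 3: 3 elements are < x, 2 elements are > x.
New sorted list: [-7, -4, -3, 3, 21, 29]
New median = 0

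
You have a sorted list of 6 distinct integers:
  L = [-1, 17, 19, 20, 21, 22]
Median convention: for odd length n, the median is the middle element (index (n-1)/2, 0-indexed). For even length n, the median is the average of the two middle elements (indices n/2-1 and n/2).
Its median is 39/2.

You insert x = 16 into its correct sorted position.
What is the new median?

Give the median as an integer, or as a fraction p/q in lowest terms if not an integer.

Old list (sorted, length 6): [-1, 17, 19, 20, 21, 22]
Old median = 39/2
Insert x = 16
Old length even (6). Middle pair: indices 2,3 = 19,20.
New length odd (7). New median = single middle element.
x = 16: 1 elements are < x, 5 elements are > x.
New sorted list: [-1, 16, 17, 19, 20, 21, 22]
New median = 19

Answer: 19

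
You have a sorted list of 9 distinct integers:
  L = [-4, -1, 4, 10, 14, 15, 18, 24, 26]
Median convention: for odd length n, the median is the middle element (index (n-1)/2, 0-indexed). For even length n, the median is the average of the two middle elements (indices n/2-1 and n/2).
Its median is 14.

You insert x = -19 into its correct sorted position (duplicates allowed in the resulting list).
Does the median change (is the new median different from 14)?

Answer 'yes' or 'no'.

Answer: yes

Derivation:
Old median = 14
Insert x = -19
New median = 12
Changed? yes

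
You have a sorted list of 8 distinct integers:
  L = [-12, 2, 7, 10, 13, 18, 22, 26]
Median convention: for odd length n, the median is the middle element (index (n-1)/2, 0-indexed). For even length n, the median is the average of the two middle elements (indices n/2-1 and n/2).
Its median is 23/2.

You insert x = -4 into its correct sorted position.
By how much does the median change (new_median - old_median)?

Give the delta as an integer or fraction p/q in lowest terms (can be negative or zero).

Answer: -3/2

Derivation:
Old median = 23/2
After inserting x = -4: new sorted = [-12, -4, 2, 7, 10, 13, 18, 22, 26]
New median = 10
Delta = 10 - 23/2 = -3/2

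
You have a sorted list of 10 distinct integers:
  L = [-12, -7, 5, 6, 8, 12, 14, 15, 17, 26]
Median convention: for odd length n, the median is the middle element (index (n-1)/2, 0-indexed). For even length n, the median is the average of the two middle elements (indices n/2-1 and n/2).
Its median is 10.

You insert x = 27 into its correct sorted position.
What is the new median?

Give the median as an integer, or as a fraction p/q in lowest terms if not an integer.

Old list (sorted, length 10): [-12, -7, 5, 6, 8, 12, 14, 15, 17, 26]
Old median = 10
Insert x = 27
Old length even (10). Middle pair: indices 4,5 = 8,12.
New length odd (11). New median = single middle element.
x = 27: 10 elements are < x, 0 elements are > x.
New sorted list: [-12, -7, 5, 6, 8, 12, 14, 15, 17, 26, 27]
New median = 12

Answer: 12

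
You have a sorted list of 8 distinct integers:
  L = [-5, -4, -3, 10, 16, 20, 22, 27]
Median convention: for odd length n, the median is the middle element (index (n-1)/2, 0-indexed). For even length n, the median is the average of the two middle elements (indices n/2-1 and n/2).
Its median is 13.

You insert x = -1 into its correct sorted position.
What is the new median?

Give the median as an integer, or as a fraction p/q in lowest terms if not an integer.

Answer: 10

Derivation:
Old list (sorted, length 8): [-5, -4, -3, 10, 16, 20, 22, 27]
Old median = 13
Insert x = -1
Old length even (8). Middle pair: indices 3,4 = 10,16.
New length odd (9). New median = single middle element.
x = -1: 3 elements are < x, 5 elements are > x.
New sorted list: [-5, -4, -3, -1, 10, 16, 20, 22, 27]
New median = 10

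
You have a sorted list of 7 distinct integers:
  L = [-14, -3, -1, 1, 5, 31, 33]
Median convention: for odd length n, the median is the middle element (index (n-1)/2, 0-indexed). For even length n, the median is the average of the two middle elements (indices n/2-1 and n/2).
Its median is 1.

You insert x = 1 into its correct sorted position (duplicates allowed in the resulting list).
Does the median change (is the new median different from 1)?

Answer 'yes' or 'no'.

Answer: no

Derivation:
Old median = 1
Insert x = 1
New median = 1
Changed? no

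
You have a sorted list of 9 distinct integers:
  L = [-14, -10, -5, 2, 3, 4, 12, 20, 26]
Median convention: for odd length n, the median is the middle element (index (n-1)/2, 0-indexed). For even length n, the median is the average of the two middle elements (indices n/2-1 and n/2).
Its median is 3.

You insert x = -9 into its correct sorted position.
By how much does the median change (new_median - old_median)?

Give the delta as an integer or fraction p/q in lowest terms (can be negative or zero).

Old median = 3
After inserting x = -9: new sorted = [-14, -10, -9, -5, 2, 3, 4, 12, 20, 26]
New median = 5/2
Delta = 5/2 - 3 = -1/2

Answer: -1/2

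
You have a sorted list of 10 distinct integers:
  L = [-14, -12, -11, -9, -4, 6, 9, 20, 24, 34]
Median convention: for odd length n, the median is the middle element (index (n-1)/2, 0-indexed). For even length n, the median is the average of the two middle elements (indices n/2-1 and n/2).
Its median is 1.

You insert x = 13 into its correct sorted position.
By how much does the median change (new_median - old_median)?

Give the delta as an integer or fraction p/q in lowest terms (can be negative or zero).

Answer: 5

Derivation:
Old median = 1
After inserting x = 13: new sorted = [-14, -12, -11, -9, -4, 6, 9, 13, 20, 24, 34]
New median = 6
Delta = 6 - 1 = 5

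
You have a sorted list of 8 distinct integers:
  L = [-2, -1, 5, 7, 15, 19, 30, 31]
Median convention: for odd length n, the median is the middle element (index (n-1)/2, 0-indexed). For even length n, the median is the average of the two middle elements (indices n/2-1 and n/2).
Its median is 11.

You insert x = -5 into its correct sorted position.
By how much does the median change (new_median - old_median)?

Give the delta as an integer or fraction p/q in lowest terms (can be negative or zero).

Old median = 11
After inserting x = -5: new sorted = [-5, -2, -1, 5, 7, 15, 19, 30, 31]
New median = 7
Delta = 7 - 11 = -4

Answer: -4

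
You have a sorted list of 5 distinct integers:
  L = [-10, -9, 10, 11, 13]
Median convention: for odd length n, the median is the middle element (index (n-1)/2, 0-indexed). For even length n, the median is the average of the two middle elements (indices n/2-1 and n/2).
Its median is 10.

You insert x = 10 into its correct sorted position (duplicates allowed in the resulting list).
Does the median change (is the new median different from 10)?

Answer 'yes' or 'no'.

Answer: no

Derivation:
Old median = 10
Insert x = 10
New median = 10
Changed? no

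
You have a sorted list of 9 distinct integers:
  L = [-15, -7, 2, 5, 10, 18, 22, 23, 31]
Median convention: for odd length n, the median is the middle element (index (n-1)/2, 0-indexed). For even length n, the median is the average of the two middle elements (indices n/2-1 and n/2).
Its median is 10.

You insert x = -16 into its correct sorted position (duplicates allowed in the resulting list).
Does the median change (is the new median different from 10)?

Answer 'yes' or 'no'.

Old median = 10
Insert x = -16
New median = 15/2
Changed? yes

Answer: yes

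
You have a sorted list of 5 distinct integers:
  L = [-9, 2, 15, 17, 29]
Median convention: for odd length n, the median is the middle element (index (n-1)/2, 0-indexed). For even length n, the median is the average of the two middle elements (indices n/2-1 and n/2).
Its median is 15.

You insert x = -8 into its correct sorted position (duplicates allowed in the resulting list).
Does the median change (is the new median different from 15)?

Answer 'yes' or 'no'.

Old median = 15
Insert x = -8
New median = 17/2
Changed? yes

Answer: yes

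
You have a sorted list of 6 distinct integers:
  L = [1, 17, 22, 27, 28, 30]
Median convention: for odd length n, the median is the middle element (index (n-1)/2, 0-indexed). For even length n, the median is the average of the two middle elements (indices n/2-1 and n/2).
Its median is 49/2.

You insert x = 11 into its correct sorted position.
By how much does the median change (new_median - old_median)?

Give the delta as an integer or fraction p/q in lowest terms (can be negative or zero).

Answer: -5/2

Derivation:
Old median = 49/2
After inserting x = 11: new sorted = [1, 11, 17, 22, 27, 28, 30]
New median = 22
Delta = 22 - 49/2 = -5/2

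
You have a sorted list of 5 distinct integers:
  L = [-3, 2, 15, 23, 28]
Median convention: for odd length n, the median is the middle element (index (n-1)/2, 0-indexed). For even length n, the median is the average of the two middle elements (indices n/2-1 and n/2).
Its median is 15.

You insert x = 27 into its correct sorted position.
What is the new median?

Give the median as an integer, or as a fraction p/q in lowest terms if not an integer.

Answer: 19

Derivation:
Old list (sorted, length 5): [-3, 2, 15, 23, 28]
Old median = 15
Insert x = 27
Old length odd (5). Middle was index 2 = 15.
New length even (6). New median = avg of two middle elements.
x = 27: 4 elements are < x, 1 elements are > x.
New sorted list: [-3, 2, 15, 23, 27, 28]
New median = 19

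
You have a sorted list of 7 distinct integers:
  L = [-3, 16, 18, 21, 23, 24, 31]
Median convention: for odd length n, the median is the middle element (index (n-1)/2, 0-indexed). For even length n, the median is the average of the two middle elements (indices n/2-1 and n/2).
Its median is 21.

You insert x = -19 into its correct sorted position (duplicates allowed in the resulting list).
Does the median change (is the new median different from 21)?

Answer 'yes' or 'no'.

Old median = 21
Insert x = -19
New median = 39/2
Changed? yes

Answer: yes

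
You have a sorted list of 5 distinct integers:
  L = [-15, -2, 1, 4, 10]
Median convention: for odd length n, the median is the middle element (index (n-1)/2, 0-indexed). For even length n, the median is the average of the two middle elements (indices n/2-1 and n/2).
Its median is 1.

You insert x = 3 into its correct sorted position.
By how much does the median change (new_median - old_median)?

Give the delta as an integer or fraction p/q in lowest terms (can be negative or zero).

Old median = 1
After inserting x = 3: new sorted = [-15, -2, 1, 3, 4, 10]
New median = 2
Delta = 2 - 1 = 1

Answer: 1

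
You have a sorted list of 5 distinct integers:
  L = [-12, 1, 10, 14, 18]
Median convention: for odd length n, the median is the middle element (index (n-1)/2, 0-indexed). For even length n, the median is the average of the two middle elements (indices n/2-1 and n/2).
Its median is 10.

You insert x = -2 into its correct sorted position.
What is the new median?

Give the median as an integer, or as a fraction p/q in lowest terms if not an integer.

Answer: 11/2

Derivation:
Old list (sorted, length 5): [-12, 1, 10, 14, 18]
Old median = 10
Insert x = -2
Old length odd (5). Middle was index 2 = 10.
New length even (6). New median = avg of two middle elements.
x = -2: 1 elements are < x, 4 elements are > x.
New sorted list: [-12, -2, 1, 10, 14, 18]
New median = 11/2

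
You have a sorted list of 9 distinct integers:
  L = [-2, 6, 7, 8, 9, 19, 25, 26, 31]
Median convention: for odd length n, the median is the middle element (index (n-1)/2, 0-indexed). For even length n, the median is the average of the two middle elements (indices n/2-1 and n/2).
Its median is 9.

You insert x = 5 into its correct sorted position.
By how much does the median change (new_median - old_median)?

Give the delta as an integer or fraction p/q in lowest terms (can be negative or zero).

Answer: -1/2

Derivation:
Old median = 9
After inserting x = 5: new sorted = [-2, 5, 6, 7, 8, 9, 19, 25, 26, 31]
New median = 17/2
Delta = 17/2 - 9 = -1/2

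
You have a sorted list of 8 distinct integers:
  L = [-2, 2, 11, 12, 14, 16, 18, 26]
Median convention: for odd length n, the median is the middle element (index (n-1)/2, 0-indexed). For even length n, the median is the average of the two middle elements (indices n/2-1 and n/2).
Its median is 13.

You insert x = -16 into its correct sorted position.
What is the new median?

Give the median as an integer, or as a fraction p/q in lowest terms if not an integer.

Answer: 12

Derivation:
Old list (sorted, length 8): [-2, 2, 11, 12, 14, 16, 18, 26]
Old median = 13
Insert x = -16
Old length even (8). Middle pair: indices 3,4 = 12,14.
New length odd (9). New median = single middle element.
x = -16: 0 elements are < x, 8 elements are > x.
New sorted list: [-16, -2, 2, 11, 12, 14, 16, 18, 26]
New median = 12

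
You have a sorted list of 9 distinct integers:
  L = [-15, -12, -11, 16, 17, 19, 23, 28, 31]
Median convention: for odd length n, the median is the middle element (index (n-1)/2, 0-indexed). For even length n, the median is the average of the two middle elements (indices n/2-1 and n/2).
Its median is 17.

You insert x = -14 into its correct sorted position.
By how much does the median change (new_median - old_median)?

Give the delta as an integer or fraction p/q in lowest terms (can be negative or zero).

Old median = 17
After inserting x = -14: new sorted = [-15, -14, -12, -11, 16, 17, 19, 23, 28, 31]
New median = 33/2
Delta = 33/2 - 17 = -1/2

Answer: -1/2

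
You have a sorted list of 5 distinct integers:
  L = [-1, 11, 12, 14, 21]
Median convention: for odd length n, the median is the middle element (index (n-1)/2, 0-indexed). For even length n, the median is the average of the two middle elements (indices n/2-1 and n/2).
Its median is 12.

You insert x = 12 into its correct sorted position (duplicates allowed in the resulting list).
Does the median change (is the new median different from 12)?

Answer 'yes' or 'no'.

Old median = 12
Insert x = 12
New median = 12
Changed? no

Answer: no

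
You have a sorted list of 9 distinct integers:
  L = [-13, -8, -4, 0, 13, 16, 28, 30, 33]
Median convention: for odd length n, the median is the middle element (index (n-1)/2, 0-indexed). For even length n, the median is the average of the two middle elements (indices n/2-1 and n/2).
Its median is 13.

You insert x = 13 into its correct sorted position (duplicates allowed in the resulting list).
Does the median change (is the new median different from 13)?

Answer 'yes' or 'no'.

Old median = 13
Insert x = 13
New median = 13
Changed? no

Answer: no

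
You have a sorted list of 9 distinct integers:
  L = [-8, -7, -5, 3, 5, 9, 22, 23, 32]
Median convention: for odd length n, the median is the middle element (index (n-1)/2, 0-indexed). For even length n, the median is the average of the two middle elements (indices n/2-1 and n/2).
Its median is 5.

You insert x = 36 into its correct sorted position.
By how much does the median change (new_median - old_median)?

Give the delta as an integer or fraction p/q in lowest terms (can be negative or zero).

Old median = 5
After inserting x = 36: new sorted = [-8, -7, -5, 3, 5, 9, 22, 23, 32, 36]
New median = 7
Delta = 7 - 5 = 2

Answer: 2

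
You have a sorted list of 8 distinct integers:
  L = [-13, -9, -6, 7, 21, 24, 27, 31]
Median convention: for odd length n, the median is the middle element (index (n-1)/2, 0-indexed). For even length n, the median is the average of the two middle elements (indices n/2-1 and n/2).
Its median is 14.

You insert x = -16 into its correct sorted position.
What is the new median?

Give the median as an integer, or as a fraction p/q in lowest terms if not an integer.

Answer: 7

Derivation:
Old list (sorted, length 8): [-13, -9, -6, 7, 21, 24, 27, 31]
Old median = 14
Insert x = -16
Old length even (8). Middle pair: indices 3,4 = 7,21.
New length odd (9). New median = single middle element.
x = -16: 0 elements are < x, 8 elements are > x.
New sorted list: [-16, -13, -9, -6, 7, 21, 24, 27, 31]
New median = 7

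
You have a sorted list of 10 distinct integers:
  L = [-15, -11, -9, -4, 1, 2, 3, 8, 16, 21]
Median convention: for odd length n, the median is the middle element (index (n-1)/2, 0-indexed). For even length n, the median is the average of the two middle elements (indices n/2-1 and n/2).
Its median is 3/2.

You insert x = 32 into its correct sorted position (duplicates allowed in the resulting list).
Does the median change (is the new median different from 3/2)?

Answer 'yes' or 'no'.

Old median = 3/2
Insert x = 32
New median = 2
Changed? yes

Answer: yes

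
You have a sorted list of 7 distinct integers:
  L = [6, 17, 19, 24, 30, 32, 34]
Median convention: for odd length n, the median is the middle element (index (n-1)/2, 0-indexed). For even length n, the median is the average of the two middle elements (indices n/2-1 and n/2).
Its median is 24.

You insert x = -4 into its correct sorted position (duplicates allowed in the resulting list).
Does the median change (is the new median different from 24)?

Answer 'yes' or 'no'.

Old median = 24
Insert x = -4
New median = 43/2
Changed? yes

Answer: yes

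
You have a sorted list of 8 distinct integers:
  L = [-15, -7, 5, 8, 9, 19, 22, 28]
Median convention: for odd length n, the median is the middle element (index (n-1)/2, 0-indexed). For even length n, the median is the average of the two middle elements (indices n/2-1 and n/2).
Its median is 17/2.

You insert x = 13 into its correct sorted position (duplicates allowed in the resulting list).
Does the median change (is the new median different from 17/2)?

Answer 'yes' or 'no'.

Old median = 17/2
Insert x = 13
New median = 9
Changed? yes

Answer: yes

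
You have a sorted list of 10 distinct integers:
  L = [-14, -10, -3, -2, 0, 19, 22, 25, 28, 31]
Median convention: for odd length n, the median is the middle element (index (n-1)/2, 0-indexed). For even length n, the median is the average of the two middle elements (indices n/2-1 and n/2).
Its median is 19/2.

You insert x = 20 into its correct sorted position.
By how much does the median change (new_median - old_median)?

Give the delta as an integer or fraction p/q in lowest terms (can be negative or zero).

Answer: 19/2

Derivation:
Old median = 19/2
After inserting x = 20: new sorted = [-14, -10, -3, -2, 0, 19, 20, 22, 25, 28, 31]
New median = 19
Delta = 19 - 19/2 = 19/2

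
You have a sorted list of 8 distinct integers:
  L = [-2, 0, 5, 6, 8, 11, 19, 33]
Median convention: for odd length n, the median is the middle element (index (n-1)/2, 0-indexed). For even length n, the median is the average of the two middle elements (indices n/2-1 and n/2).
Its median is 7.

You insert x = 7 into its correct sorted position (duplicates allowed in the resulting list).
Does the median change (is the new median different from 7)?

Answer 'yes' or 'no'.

Answer: no

Derivation:
Old median = 7
Insert x = 7
New median = 7
Changed? no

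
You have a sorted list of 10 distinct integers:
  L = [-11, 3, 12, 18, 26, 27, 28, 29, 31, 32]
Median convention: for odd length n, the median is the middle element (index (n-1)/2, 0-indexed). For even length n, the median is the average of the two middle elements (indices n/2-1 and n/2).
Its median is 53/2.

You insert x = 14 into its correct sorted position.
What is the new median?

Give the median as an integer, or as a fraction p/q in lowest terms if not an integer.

Old list (sorted, length 10): [-11, 3, 12, 18, 26, 27, 28, 29, 31, 32]
Old median = 53/2
Insert x = 14
Old length even (10). Middle pair: indices 4,5 = 26,27.
New length odd (11). New median = single middle element.
x = 14: 3 elements are < x, 7 elements are > x.
New sorted list: [-11, 3, 12, 14, 18, 26, 27, 28, 29, 31, 32]
New median = 26

Answer: 26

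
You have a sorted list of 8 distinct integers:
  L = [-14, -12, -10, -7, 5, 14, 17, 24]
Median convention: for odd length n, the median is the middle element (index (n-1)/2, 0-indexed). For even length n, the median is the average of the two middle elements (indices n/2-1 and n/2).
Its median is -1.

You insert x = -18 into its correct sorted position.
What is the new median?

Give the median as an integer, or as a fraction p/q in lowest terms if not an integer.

Old list (sorted, length 8): [-14, -12, -10, -7, 5, 14, 17, 24]
Old median = -1
Insert x = -18
Old length even (8). Middle pair: indices 3,4 = -7,5.
New length odd (9). New median = single middle element.
x = -18: 0 elements are < x, 8 elements are > x.
New sorted list: [-18, -14, -12, -10, -7, 5, 14, 17, 24]
New median = -7

Answer: -7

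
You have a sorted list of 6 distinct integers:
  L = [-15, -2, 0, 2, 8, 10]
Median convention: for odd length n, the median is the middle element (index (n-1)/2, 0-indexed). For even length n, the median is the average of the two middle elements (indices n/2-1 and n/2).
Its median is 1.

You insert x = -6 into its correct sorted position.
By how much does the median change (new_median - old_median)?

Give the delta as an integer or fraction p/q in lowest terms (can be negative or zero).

Answer: -1

Derivation:
Old median = 1
After inserting x = -6: new sorted = [-15, -6, -2, 0, 2, 8, 10]
New median = 0
Delta = 0 - 1 = -1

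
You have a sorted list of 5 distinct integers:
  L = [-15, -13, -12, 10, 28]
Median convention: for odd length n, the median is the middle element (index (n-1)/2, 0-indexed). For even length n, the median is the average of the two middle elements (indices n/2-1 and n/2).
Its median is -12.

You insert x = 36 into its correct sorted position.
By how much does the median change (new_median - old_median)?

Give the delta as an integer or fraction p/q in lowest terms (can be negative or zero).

Answer: 11

Derivation:
Old median = -12
After inserting x = 36: new sorted = [-15, -13, -12, 10, 28, 36]
New median = -1
Delta = -1 - -12 = 11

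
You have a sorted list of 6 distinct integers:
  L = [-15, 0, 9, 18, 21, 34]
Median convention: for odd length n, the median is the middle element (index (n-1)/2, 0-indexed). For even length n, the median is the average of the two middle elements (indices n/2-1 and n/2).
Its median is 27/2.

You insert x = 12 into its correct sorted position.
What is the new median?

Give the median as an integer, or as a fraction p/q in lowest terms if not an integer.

Answer: 12

Derivation:
Old list (sorted, length 6): [-15, 0, 9, 18, 21, 34]
Old median = 27/2
Insert x = 12
Old length even (6). Middle pair: indices 2,3 = 9,18.
New length odd (7). New median = single middle element.
x = 12: 3 elements are < x, 3 elements are > x.
New sorted list: [-15, 0, 9, 12, 18, 21, 34]
New median = 12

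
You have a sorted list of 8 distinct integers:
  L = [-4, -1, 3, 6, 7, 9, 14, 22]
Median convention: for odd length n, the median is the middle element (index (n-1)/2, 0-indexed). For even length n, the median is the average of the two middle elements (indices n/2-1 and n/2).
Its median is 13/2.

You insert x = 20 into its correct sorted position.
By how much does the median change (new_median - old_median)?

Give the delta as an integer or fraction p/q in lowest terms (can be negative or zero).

Answer: 1/2

Derivation:
Old median = 13/2
After inserting x = 20: new sorted = [-4, -1, 3, 6, 7, 9, 14, 20, 22]
New median = 7
Delta = 7 - 13/2 = 1/2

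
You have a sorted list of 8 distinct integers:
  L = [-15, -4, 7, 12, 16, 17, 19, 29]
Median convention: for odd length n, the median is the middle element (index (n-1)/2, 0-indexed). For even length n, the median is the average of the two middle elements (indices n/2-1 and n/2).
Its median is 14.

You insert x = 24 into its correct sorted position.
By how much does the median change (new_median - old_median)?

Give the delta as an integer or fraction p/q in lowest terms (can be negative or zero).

Old median = 14
After inserting x = 24: new sorted = [-15, -4, 7, 12, 16, 17, 19, 24, 29]
New median = 16
Delta = 16 - 14 = 2

Answer: 2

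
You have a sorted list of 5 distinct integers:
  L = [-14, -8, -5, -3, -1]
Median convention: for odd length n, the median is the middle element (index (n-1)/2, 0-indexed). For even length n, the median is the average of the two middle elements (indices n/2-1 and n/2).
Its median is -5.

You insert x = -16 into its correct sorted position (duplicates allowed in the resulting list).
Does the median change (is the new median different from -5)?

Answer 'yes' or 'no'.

Old median = -5
Insert x = -16
New median = -13/2
Changed? yes

Answer: yes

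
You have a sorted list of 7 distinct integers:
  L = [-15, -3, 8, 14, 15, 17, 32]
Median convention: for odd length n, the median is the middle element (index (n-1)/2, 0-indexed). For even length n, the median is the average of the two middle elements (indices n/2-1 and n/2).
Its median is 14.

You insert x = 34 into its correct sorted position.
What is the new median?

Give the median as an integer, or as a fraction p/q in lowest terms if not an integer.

Old list (sorted, length 7): [-15, -3, 8, 14, 15, 17, 32]
Old median = 14
Insert x = 34
Old length odd (7). Middle was index 3 = 14.
New length even (8). New median = avg of two middle elements.
x = 34: 7 elements are < x, 0 elements are > x.
New sorted list: [-15, -3, 8, 14, 15, 17, 32, 34]
New median = 29/2

Answer: 29/2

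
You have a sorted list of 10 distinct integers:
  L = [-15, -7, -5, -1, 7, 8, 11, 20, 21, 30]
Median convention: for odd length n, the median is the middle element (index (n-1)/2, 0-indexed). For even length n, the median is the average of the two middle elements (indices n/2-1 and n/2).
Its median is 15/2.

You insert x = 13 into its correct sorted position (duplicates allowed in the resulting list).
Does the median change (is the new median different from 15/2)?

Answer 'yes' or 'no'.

Answer: yes

Derivation:
Old median = 15/2
Insert x = 13
New median = 8
Changed? yes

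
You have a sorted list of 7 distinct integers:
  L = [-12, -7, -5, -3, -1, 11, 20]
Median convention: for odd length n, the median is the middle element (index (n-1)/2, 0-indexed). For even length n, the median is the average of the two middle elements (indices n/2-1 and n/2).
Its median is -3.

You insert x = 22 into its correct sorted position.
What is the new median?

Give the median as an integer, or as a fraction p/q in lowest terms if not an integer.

Old list (sorted, length 7): [-12, -7, -5, -3, -1, 11, 20]
Old median = -3
Insert x = 22
Old length odd (7). Middle was index 3 = -3.
New length even (8). New median = avg of two middle elements.
x = 22: 7 elements are < x, 0 elements are > x.
New sorted list: [-12, -7, -5, -3, -1, 11, 20, 22]
New median = -2

Answer: -2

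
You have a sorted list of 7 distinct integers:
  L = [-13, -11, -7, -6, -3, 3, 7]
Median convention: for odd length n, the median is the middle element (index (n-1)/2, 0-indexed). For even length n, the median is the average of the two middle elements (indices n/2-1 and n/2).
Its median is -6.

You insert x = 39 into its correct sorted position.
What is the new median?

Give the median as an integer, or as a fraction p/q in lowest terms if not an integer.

Old list (sorted, length 7): [-13, -11, -7, -6, -3, 3, 7]
Old median = -6
Insert x = 39
Old length odd (7). Middle was index 3 = -6.
New length even (8). New median = avg of two middle elements.
x = 39: 7 elements are < x, 0 elements are > x.
New sorted list: [-13, -11, -7, -6, -3, 3, 7, 39]
New median = -9/2

Answer: -9/2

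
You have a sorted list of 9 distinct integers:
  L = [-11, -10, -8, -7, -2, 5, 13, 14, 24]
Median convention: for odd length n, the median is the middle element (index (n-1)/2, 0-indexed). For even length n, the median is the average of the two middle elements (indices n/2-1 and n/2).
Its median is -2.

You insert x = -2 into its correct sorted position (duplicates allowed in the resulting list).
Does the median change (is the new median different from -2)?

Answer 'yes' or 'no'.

Old median = -2
Insert x = -2
New median = -2
Changed? no

Answer: no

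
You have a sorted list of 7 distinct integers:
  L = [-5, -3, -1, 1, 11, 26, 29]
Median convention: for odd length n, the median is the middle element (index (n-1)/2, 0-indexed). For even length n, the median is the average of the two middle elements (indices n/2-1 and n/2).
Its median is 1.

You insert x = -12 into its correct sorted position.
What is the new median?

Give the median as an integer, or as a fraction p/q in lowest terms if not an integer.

Old list (sorted, length 7): [-5, -3, -1, 1, 11, 26, 29]
Old median = 1
Insert x = -12
Old length odd (7). Middle was index 3 = 1.
New length even (8). New median = avg of two middle elements.
x = -12: 0 elements are < x, 7 elements are > x.
New sorted list: [-12, -5, -3, -1, 1, 11, 26, 29]
New median = 0

Answer: 0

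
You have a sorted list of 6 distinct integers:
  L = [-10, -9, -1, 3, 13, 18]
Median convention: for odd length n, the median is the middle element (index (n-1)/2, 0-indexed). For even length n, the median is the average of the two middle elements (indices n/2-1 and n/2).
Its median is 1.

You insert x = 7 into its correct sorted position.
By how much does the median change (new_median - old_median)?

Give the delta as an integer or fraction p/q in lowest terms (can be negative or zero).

Old median = 1
After inserting x = 7: new sorted = [-10, -9, -1, 3, 7, 13, 18]
New median = 3
Delta = 3 - 1 = 2

Answer: 2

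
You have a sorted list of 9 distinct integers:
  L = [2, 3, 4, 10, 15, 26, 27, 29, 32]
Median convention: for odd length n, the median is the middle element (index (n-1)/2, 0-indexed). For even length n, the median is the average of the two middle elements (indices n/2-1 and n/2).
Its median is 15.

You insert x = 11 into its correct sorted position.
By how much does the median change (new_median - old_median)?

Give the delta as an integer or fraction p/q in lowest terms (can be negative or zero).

Old median = 15
After inserting x = 11: new sorted = [2, 3, 4, 10, 11, 15, 26, 27, 29, 32]
New median = 13
Delta = 13 - 15 = -2

Answer: -2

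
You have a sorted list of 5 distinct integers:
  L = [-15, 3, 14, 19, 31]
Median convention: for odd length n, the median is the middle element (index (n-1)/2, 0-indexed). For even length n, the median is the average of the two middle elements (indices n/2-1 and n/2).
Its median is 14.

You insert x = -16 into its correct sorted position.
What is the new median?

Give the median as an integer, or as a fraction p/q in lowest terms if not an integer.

Old list (sorted, length 5): [-15, 3, 14, 19, 31]
Old median = 14
Insert x = -16
Old length odd (5). Middle was index 2 = 14.
New length even (6). New median = avg of two middle elements.
x = -16: 0 elements are < x, 5 elements are > x.
New sorted list: [-16, -15, 3, 14, 19, 31]
New median = 17/2

Answer: 17/2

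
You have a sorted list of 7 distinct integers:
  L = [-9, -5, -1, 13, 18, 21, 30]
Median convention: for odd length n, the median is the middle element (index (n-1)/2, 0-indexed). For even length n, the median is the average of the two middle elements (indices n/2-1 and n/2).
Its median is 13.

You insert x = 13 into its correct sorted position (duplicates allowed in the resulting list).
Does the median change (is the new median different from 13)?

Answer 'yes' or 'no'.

Old median = 13
Insert x = 13
New median = 13
Changed? no

Answer: no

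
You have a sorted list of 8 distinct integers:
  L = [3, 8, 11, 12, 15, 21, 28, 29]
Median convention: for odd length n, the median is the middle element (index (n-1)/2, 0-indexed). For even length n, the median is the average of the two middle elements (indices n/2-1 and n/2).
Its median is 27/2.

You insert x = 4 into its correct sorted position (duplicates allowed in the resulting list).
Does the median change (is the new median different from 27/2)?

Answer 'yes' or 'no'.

Old median = 27/2
Insert x = 4
New median = 12
Changed? yes

Answer: yes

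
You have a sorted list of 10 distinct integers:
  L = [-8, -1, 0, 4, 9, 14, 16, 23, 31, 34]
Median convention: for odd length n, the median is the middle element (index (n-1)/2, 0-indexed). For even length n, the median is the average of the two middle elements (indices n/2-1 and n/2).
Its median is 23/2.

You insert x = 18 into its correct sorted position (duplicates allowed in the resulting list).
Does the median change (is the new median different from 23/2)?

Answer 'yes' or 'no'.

Answer: yes

Derivation:
Old median = 23/2
Insert x = 18
New median = 14
Changed? yes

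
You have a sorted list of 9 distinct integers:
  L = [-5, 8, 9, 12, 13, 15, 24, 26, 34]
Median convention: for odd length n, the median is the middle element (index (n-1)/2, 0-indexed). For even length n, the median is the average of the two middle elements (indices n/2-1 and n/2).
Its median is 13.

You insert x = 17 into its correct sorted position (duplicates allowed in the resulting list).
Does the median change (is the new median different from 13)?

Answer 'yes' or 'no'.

Answer: yes

Derivation:
Old median = 13
Insert x = 17
New median = 14
Changed? yes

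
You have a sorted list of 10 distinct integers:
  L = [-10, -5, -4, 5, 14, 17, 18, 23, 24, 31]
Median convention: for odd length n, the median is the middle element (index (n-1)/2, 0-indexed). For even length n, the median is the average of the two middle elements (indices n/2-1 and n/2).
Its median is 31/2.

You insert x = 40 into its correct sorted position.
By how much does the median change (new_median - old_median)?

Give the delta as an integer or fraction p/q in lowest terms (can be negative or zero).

Old median = 31/2
After inserting x = 40: new sorted = [-10, -5, -4, 5, 14, 17, 18, 23, 24, 31, 40]
New median = 17
Delta = 17 - 31/2 = 3/2

Answer: 3/2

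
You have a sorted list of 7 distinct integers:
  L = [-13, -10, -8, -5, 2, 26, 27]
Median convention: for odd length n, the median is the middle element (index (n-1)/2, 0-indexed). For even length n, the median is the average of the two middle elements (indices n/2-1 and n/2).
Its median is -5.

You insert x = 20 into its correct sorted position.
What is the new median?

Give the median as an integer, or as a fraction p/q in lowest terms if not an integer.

Old list (sorted, length 7): [-13, -10, -8, -5, 2, 26, 27]
Old median = -5
Insert x = 20
Old length odd (7). Middle was index 3 = -5.
New length even (8). New median = avg of two middle elements.
x = 20: 5 elements are < x, 2 elements are > x.
New sorted list: [-13, -10, -8, -5, 2, 20, 26, 27]
New median = -3/2

Answer: -3/2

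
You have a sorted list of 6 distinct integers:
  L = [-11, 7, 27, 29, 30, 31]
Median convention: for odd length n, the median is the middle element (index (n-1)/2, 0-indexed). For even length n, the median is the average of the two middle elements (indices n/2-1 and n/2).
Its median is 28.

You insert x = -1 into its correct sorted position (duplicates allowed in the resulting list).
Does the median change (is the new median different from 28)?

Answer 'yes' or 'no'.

Answer: yes

Derivation:
Old median = 28
Insert x = -1
New median = 27
Changed? yes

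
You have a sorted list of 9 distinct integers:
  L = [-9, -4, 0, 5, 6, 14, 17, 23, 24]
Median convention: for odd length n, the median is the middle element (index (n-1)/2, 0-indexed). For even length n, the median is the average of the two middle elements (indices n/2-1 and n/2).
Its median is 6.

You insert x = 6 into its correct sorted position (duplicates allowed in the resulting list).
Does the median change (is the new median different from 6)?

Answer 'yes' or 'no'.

Old median = 6
Insert x = 6
New median = 6
Changed? no

Answer: no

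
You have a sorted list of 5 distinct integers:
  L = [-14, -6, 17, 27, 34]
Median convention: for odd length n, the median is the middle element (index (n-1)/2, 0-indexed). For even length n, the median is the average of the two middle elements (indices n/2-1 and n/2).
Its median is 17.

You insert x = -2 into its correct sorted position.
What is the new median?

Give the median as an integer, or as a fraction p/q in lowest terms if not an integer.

Answer: 15/2

Derivation:
Old list (sorted, length 5): [-14, -6, 17, 27, 34]
Old median = 17
Insert x = -2
Old length odd (5). Middle was index 2 = 17.
New length even (6). New median = avg of two middle elements.
x = -2: 2 elements are < x, 3 elements are > x.
New sorted list: [-14, -6, -2, 17, 27, 34]
New median = 15/2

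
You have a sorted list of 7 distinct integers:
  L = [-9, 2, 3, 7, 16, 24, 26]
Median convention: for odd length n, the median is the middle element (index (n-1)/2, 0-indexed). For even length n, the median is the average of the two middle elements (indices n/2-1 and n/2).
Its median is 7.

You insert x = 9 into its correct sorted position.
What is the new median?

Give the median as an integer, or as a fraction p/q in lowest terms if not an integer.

Answer: 8

Derivation:
Old list (sorted, length 7): [-9, 2, 3, 7, 16, 24, 26]
Old median = 7
Insert x = 9
Old length odd (7). Middle was index 3 = 7.
New length even (8). New median = avg of two middle elements.
x = 9: 4 elements are < x, 3 elements are > x.
New sorted list: [-9, 2, 3, 7, 9, 16, 24, 26]
New median = 8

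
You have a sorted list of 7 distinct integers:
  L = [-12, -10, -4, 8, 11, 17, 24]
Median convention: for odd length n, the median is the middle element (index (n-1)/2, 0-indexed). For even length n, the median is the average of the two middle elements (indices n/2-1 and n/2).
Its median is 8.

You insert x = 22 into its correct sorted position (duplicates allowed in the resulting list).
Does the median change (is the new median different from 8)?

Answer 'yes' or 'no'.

Answer: yes

Derivation:
Old median = 8
Insert x = 22
New median = 19/2
Changed? yes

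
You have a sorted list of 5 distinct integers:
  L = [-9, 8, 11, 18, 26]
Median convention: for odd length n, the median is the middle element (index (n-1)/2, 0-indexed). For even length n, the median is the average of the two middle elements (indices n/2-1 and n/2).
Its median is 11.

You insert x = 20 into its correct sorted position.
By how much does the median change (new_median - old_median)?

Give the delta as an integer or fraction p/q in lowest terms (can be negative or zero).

Answer: 7/2

Derivation:
Old median = 11
After inserting x = 20: new sorted = [-9, 8, 11, 18, 20, 26]
New median = 29/2
Delta = 29/2 - 11 = 7/2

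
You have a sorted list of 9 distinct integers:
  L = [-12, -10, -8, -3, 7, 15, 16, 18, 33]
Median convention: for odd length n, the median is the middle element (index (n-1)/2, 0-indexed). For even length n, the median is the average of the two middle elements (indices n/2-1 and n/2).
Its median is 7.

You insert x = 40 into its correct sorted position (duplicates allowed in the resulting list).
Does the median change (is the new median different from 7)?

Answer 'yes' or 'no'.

Old median = 7
Insert x = 40
New median = 11
Changed? yes

Answer: yes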